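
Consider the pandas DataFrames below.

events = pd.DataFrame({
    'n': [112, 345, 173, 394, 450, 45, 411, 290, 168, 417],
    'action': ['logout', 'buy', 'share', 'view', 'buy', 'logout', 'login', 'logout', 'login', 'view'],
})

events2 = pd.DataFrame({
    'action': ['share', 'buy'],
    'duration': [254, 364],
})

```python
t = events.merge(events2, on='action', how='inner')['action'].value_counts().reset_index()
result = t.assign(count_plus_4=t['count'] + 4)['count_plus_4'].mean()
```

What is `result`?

merge on 'action' (how='inner') → 3 rows:
     n action  duration
0  345    buy       364
1  173  share       254
2  450    buy       364
value_counts of action:
action
buy      2
share    1
Name: count, dtype: int64
reset_index():
  action  count
0    buy      2
1  share      1
add column count_plus_4 = t['count'] + 4:
  action  count  count_plus_4
0    buy      2             6
1  share      1             5
Then the mean of column 'count_plus_4': 5.5

5.5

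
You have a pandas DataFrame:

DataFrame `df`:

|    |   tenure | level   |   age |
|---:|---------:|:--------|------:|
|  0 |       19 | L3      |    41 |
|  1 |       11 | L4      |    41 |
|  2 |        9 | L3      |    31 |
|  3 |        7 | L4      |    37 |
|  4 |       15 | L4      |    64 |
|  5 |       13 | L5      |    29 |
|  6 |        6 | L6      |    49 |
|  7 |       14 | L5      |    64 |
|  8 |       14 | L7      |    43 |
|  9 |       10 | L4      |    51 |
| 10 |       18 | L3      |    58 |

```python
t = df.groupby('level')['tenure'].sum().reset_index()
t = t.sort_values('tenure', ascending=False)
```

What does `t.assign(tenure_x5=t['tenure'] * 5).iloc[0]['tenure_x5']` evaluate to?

group by level, sum of tenure:
level
L3    46
L4    43
L5    27
L6     6
L7    14
Name: tenure, dtype: int64
reset_index():
  level  tenure
0    L3      46
1    L4      43
2    L5      27
3    L6       6
4    L7      14
sort by tenure descending:
  level  tenure
0    L3      46
1    L4      43
2    L5      27
4    L7      14
3    L6       6
add column tenure_x5 = t['tenure'] * 5:
  level  tenure  tenure_x5
0    L3      46        230
1    L4      43        215
2    L5      27        135
4    L7      14         70
3    L6       6         30

230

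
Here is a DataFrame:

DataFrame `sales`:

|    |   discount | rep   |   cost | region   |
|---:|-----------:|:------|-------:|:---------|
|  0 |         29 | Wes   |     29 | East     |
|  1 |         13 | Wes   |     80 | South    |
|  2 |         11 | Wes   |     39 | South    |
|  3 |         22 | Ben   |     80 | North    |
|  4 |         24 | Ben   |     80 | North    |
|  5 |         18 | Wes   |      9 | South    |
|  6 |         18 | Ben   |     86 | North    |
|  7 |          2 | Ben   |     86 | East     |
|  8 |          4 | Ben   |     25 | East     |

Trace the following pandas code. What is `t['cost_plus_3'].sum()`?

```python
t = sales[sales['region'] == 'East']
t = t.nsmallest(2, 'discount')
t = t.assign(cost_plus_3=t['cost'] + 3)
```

filter rows where region == 'East':
   discount  rep  cost region
0        29  Wes    29   East
7         2  Ben    86   East
8         4  Ben    25   East
take 2 rows with smallest discount:
   discount  rep  cost region
7         2  Ben    86   East
8         4  Ben    25   East
add column cost_plus_3 = t['cost'] + 3:
   discount  rep  cost region  cost_plus_3
7         2  Ben    86   East           89
8         4  Ben    25   East           28
Reading off the sum of column 'cost_plus_3', we get 117.

117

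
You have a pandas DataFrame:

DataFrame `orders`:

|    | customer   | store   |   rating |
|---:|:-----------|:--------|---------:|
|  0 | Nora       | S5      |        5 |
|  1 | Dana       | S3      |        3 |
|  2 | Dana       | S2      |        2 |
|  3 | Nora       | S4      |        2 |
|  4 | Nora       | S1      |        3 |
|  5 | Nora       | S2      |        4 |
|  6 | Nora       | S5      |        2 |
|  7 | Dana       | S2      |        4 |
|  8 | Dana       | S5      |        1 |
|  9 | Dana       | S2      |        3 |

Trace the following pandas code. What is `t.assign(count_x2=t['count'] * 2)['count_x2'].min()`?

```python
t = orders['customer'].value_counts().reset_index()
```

10

value_counts of customer:
customer
Nora    5
Dana    5
Name: count, dtype: int64
reset_index():
  customer  count
0     Nora      5
1     Dana      5
add column count_x2 = t['count'] * 2:
  customer  count  count_x2
0     Nora      5        10
1     Dana      5        10
min of column 'count_x2' → 10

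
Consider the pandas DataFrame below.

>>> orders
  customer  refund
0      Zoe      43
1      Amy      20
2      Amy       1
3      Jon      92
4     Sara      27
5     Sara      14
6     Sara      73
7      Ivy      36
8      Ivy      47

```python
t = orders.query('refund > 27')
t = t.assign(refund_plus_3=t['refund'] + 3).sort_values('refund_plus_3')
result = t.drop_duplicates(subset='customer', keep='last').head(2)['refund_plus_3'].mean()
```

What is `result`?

48.0

filter rows where refund > 27:
  customer  refund
0      Zoe      43
3      Jon      92
6     Sara      73
7      Ivy      36
8      Ivy      47
add column refund_plus_3 = t['refund'] + 3:
  customer  refund  refund_plus_3
0      Zoe      43             46
3      Jon      92             95
6     Sara      73             76
7      Ivy      36             39
8      Ivy      47             50
sort by refund_plus_3:
  customer  refund  refund_plus_3
7      Ivy      36             39
0      Zoe      43             46
8      Ivy      47             50
6     Sara      73             76
3      Jon      92             95
drop duplicate customer (keep=last):
  customer  refund  refund_plus_3
0      Zoe      43             46
8      Ivy      47             50
6     Sara      73             76
3      Jon      92             95
take first 2 rows:
  customer  refund  refund_plus_3
0      Zoe      43             46
8      Ivy      47             50
mean of column 'refund_plus_3' → 48.0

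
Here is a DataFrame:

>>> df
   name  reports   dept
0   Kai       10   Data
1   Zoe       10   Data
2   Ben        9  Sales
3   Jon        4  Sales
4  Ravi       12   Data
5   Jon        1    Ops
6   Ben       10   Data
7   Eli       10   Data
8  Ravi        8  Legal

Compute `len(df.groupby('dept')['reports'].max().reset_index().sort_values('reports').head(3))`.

group by dept, max of reports:
dept
Data     12
Legal     8
Ops       1
Sales     9
Name: reports, dtype: int64
reset_index():
    dept  reports
0   Data       12
1  Legal        8
2    Ops        1
3  Sales        9
sort by reports:
    dept  reports
2    Ops        1
1  Legal        8
3  Sales        9
0   Data       12
take first 3 rows:
    dept  reports
2    Ops        1
1  Legal        8
3  Sales        9
Hence 3.

3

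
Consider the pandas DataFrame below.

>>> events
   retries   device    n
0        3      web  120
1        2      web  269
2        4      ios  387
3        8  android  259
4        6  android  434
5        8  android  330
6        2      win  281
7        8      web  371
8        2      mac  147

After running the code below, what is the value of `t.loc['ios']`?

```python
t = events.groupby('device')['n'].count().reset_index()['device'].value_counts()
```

group by device, count of n:
device
android    3
ios        1
mac        1
web        3
win        1
Name: n, dtype: int64
reset_index():
    device  n
0  android  3
1      ios  1
2      mac  1
3      web  3
4      win  1
value_counts of device:
device
android    1
ios        1
mac        1
web        1
win        1
Name: count, dtype: int64
Reading off the value at index 'ios', we get 1.

1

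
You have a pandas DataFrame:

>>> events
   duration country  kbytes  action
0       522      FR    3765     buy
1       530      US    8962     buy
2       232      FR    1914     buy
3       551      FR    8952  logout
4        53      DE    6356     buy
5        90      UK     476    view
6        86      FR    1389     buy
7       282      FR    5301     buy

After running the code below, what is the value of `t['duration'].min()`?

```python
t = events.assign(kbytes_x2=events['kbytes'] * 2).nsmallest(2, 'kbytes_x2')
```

add column kbytes_x2 = events['kbytes'] * 2:
   duration country  kbytes  action  kbytes_x2
0       522      FR    3765     buy       7530
1       530      US    8962     buy      17924
2       232      FR    1914     buy       3828
3       551      FR    8952  logout      17904
4        53      DE    6356     buy      12712
5        90      UK     476    view        952
6        86      FR    1389     buy       2778
7       282      FR    5301     buy      10602
take 2 rows with smallest kbytes_x2:
   duration country  kbytes action  kbytes_x2
5        90      UK     476   view        952
6        86      FR    1389    buy       2778
min of column 'duration' → 86

86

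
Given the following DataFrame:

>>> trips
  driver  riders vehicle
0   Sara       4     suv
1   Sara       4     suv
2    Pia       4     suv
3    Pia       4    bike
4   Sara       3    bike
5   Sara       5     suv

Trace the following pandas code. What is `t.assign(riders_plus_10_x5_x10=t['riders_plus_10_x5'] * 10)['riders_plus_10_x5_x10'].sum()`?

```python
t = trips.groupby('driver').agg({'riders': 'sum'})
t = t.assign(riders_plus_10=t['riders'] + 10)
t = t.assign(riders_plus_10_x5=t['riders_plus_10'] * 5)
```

2200

group by driver, sum of riders:
        riders
driver        
Pia          8
Sara        16
add column riders_plus_10 = t['riders'] + 10:
        riders  riders_plus_10
driver                        
Pia          8              18
Sara        16              26
add column riders_plus_10_x5 = t['riders_plus_10'] * 5:
        riders  riders_plus_10  riders_plus_10_x5
driver                                           
Pia          8              18                 90
Sara        16              26                130
add column riders_plus_10_x5_x10 = t['riders_plus_10_x5'] * 10:
        riders  riders_plus_10  riders_plus_10_x5  riders_plus_10_x5_x10
driver                                                                  
Pia          8              18                 90                    900
Sara        16              26                130                   1300
The sum of column 'riders_plus_10_x5_x10' is 2200.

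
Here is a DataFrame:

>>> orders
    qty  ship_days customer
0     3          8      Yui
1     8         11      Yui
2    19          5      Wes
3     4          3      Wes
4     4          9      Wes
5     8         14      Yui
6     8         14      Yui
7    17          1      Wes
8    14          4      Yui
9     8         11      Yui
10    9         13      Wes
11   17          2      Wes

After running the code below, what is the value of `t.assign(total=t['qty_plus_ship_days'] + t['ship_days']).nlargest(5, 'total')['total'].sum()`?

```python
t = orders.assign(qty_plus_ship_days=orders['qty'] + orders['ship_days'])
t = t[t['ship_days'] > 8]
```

167

add column qty_plus_ship_days = orders['qty'] + orders['ship_days']:
    qty  ship_days customer  qty_plus_ship_days
0     3          8      Yui                  11
1     8         11      Yui                  19
2    19          5      Wes                  24
3     4          3      Wes                   7
4     4          9      Wes                  13
5     8         14      Yui                  22
6     8         14      Yui                  22
7    17          1      Wes                  18
8    14          4      Yui                  18
9     8         11      Yui                  19
10    9         13      Wes                  22
11   17          2      Wes                  19
filter rows where ship_days > 8:
    qty  ship_days customer  qty_plus_ship_days
1     8         11      Yui                  19
4     4          9      Wes                  13
5     8         14      Yui                  22
6     8         14      Yui                  22
9     8         11      Yui                  19
10    9         13      Wes                  22
add column total = t['qty_plus_ship_days'] + t['ship_days']:
    qty  ship_days customer  qty_plus_ship_days  total
1     8         11      Yui                  19     30
4     4          9      Wes                  13     22
5     8         14      Yui                  22     36
6     8         14      Yui                  22     36
9     8         11      Yui                  19     30
10    9         13      Wes                  22     35
take 5 rows with largest total:
    qty  ship_days customer  qty_plus_ship_days  total
5     8         14      Yui                  22     36
6     8         14      Yui                  22     36
10    9         13      Wes                  22     35
1     8         11      Yui                  19     30
9     8         11      Yui                  19     30
Reading off the sum of column 'total', we get 167.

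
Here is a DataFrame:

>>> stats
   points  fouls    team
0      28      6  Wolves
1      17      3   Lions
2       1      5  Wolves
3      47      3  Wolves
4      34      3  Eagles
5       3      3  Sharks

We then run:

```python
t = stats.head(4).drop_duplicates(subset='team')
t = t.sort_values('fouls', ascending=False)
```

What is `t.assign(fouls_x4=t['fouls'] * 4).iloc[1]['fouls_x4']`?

take first 4 rows:
   points  fouls    team
0      28      6  Wolves
1      17      3   Lions
2       1      5  Wolves
3      47      3  Wolves
drop duplicate team (keep=first):
   points  fouls    team
0      28      6  Wolves
1      17      3   Lions
sort by fouls descending:
   points  fouls    team
0      28      6  Wolves
1      17      3   Lions
add column fouls_x4 = t['fouls'] * 4:
   points  fouls    team  fouls_x4
0      28      6  Wolves        24
1      17      3   Lions        12
Taking the value at position 1, column 'fouls_x4' gives 12.

12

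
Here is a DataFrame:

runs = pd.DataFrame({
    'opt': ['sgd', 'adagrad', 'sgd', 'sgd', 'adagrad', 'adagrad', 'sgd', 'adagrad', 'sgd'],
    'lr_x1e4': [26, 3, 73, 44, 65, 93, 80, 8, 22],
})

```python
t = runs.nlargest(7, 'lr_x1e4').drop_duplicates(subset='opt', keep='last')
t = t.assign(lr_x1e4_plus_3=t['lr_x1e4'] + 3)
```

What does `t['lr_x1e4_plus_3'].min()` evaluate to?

25

take 7 rows with largest lr_x1e4:
       opt  lr_x1e4
5  adagrad       93
6      sgd       80
2      sgd       73
4  adagrad       65
3      sgd       44
0      sgd       26
8      sgd       22
drop duplicate opt (keep=last):
       opt  lr_x1e4
4  adagrad       65
8      sgd       22
add column lr_x1e4_plus_3 = t['lr_x1e4'] + 3:
       opt  lr_x1e4  lr_x1e4_plus_3
4  adagrad       65              68
8      sgd       22              25
Taking the min of column 'lr_x1e4_plus_3' gives 25.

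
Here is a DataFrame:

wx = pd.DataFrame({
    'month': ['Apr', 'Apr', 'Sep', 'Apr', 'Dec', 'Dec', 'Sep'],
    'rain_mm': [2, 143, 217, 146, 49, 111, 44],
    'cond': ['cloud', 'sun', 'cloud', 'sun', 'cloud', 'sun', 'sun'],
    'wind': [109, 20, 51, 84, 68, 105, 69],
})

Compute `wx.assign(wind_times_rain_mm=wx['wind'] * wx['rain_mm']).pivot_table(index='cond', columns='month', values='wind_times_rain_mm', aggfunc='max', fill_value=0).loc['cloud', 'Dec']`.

3332

add column wind_times_rain_mm = wx['wind'] * wx['rain_mm']:
  month  rain_mm   cond  wind  wind_times_rain_mm
0   Apr        2  cloud   109                 218
1   Apr      143    sun    20                2860
2   Sep      217  cloud    51               11067
3   Apr      146    sun    84               12264
4   Dec       49  cloud    68                3332
5   Dec      111    sun   105               11655
6   Sep       44    sun    69                3036
pivot: rows=cond, cols=month, max(wind_times_rain_mm):
month    Apr    Dec    Sep
cond                      
cloud    218   3332  11067
sun    12264  11655   3036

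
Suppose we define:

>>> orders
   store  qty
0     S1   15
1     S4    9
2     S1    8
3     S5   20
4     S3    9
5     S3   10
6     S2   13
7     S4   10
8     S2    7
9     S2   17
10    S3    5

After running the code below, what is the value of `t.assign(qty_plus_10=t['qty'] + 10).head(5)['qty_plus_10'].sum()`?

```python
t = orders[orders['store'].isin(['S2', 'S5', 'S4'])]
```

filter rows where store in ['S2', 'S5', 'S4']:
  store  qty
1    S4    9
3    S5   20
6    S2   13
7    S4   10
8    S2    7
9    S2   17
add column qty_plus_10 = t['qty'] + 10:
  store  qty  qty_plus_10
1    S4    9           19
3    S5   20           30
6    S2   13           23
7    S4   10           20
8    S2    7           17
9    S2   17           27
take first 5 rows:
  store  qty  qty_plus_10
1    S4    9           19
3    S5   20           30
6    S2   13           23
7    S4   10           20
8    S2    7           17
The sum of column 'qty_plus_10' is 109.

109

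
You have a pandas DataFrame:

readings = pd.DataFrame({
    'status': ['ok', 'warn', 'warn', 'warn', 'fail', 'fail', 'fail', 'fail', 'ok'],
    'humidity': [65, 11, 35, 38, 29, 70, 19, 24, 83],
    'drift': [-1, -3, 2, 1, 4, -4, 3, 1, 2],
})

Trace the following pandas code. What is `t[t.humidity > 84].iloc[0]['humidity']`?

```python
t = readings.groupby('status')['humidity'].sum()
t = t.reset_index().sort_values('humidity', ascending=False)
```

148

group by status, sum of humidity:
status
fail    142
ok      148
warn     84
Name: humidity, dtype: int64
reset_index():
  status  humidity
0   fail       142
1     ok       148
2   warn        84
sort by humidity descending:
  status  humidity
1     ok       148
0   fail       142
2   warn        84
filter rows where humidity > 84:
  status  humidity
1     ok       148
0   fail       142
Then the value at position 0, column 'humidity': 148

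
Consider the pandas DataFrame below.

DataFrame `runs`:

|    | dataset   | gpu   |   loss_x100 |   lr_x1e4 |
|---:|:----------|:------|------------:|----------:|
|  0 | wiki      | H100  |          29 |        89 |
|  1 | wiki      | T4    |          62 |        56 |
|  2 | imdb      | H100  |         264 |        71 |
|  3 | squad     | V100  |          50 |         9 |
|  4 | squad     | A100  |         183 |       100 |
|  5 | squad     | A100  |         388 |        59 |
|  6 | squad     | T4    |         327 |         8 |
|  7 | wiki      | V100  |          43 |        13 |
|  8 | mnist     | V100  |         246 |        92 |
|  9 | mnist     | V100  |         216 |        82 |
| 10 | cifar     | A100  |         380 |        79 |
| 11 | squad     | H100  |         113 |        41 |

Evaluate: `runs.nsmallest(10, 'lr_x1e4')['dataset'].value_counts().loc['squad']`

take 10 rows with smallest lr_x1e4:
   dataset   gpu  loss_x100  lr_x1e4
6    squad    T4        327        8
3    squad  V100         50        9
7     wiki  V100         43       13
11   squad  H100        113       41
1     wiki    T4         62       56
5    squad  A100        388       59
2     imdb  H100        264       71
10   cifar  A100        380       79
9    mnist  V100        216       82
0     wiki  H100         29       89
value_counts of dataset:
dataset
squad    4
wiki     3
imdb     1
cifar    1
mnist    1
Name: count, dtype: int64

4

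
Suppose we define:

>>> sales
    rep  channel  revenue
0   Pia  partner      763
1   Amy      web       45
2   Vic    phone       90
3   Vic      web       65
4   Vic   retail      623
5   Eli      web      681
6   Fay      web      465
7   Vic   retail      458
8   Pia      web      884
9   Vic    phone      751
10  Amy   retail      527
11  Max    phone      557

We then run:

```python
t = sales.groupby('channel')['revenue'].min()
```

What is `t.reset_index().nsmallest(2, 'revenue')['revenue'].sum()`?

135

group by channel, min of revenue:
channel
partner    763
phone       90
retail     458
web         45
Name: revenue, dtype: int64
reset_index():
   channel  revenue
0  partner      763
1    phone       90
2   retail      458
3      web       45
take 2 rows with smallest revenue:
  channel  revenue
3     web       45
1   phone       90
Then the sum of column 'revenue': 135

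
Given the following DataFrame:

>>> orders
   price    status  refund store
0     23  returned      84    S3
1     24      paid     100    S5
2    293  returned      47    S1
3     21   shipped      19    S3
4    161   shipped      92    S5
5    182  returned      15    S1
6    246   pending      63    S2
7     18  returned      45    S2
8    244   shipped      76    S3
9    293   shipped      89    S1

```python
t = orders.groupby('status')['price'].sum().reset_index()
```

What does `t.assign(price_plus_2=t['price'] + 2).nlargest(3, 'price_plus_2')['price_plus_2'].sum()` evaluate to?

group by status, sum of price:
status
paid         24
pending     246
returned    516
shipped     719
Name: price, dtype: int64
reset_index():
     status  price
0      paid     24
1   pending    246
2  returned    516
3   shipped    719
add column price_plus_2 = t['price'] + 2:
     status  price  price_plus_2
0      paid     24            26
1   pending    246           248
2  returned    516           518
3   shipped    719           721
take 3 rows with largest price_plus_2:
     status  price  price_plus_2
3   shipped    719           721
2  returned    516           518
1   pending    246           248
Hence 1487.

1487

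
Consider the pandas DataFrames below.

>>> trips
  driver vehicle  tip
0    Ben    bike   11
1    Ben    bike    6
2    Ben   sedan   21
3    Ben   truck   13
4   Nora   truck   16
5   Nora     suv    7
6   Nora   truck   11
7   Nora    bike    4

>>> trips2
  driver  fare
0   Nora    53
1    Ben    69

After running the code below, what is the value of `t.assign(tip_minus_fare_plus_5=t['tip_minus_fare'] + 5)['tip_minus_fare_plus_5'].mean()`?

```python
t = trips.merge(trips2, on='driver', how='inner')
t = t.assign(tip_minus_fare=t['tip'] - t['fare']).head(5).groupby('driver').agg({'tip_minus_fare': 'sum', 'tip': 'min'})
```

-126.0

merge on 'driver' (how='inner') → 8 rows:
  driver vehicle  tip  fare
0    Ben    bike   11    69
1    Ben    bike    6    69
2    Ben   sedan   21    69
3    Ben   truck   13    69
4   Nora   truck   16    53
5   Nora     suv    7    53
6   Nora   truck   11    53
7   Nora    bike    4    53
add column tip_minus_fare = t['tip'] - t['fare']:
  driver vehicle  tip  fare  tip_minus_fare
0    Ben    bike   11    69             -58
1    Ben    bike    6    69             -63
2    Ben   sedan   21    69             -48
3    Ben   truck   13    69             -56
4   Nora   truck   16    53             -37
5   Nora     suv    7    53             -46
6   Nora   truck   11    53             -42
7   Nora    bike    4    53             -49
take first 5 rows:
  driver vehicle  tip  fare  tip_minus_fare
0    Ben    bike   11    69             -58
1    Ben    bike    6    69             -63
2    Ben   sedan   21    69             -48
3    Ben   truck   13    69             -56
4   Nora   truck   16    53             -37
group by driver: sum(tip_minus_fare), min(tip):
        tip_minus_fare  tip
driver                     
Ben               -225    6
Nora               -37   16
add column tip_minus_fare_plus_5 = t['tip_minus_fare'] + 5:
        tip_minus_fare  tip  tip_minus_fare_plus_5
driver                                            
Ben               -225    6                   -220
Nora               -37   16                    -32
The mean of column 'tip_minus_fare_plus_5' is -126.0.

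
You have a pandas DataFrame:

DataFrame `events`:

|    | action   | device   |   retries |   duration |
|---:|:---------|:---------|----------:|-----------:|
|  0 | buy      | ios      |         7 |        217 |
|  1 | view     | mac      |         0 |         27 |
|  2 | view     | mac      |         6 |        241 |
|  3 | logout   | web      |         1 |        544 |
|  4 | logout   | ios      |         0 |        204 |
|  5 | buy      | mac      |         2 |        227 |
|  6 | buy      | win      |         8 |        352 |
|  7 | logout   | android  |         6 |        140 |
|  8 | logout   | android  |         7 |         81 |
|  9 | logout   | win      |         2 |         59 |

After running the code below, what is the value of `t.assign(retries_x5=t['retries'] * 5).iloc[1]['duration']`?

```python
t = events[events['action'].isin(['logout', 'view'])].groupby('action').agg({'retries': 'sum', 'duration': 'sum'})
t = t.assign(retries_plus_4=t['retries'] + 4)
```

268

filter rows where action in ['logout', 'view']:
   action   device  retries  duration
1    view      mac        0        27
2    view      mac        6       241
3  logout      web        1       544
4  logout      ios        0       204
7  logout  android        6       140
8  logout  android        7        81
9  logout      win        2        59
group by action: sum(retries), sum(duration):
        retries  duration
action                   
logout       16      1028
view          6       268
add column retries_plus_4 = t['retries'] + 4:
        retries  duration  retries_plus_4
action                                   
logout       16      1028              20
view          6       268              10
add column retries_x5 = t['retries'] * 5:
        retries  duration  retries_plus_4  retries_x5
action                                               
logout       16      1028              20          80
view          6       268              10          30
So iloc[1]['duration'] = 268.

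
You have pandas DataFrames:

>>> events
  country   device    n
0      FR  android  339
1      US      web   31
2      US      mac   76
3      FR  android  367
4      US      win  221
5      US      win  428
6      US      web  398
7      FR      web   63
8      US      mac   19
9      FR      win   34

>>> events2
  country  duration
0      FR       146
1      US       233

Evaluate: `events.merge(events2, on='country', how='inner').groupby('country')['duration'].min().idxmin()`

merge on 'country' (how='inner') → 10 rows:
  country   device    n  duration
0      FR  android  339       146
1      US      web   31       233
2      US      mac   76       233
3      FR  android  367       146
4      US      win  221       233
5      US      win  428       233
6      US      web  398       233
7      FR      web   63       146
8      US      mac   19       233
9      FR      win   34       146
group by country, min of duration:
country
FR    146
US    233
Name: duration, dtype: int64
So idxmin() = FR.

FR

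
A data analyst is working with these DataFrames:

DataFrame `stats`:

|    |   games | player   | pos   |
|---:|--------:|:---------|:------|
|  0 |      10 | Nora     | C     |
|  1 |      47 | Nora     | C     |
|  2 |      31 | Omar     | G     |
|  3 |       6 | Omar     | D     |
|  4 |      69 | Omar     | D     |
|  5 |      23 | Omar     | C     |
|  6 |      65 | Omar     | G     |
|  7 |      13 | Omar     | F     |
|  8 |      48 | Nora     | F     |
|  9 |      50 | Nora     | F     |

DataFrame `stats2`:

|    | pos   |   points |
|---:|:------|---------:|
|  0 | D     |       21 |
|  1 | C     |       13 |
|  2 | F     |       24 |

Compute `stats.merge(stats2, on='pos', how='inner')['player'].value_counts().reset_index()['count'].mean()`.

merge on 'pos' (how='inner') → 8 rows:
   games player pos  points
0     10   Nora   C      13
1     47   Nora   C      13
2      6   Omar   D      21
3     69   Omar   D      21
4     23   Omar   C      13
5     13   Omar   F      24
6     48   Nora   F      24
7     50   Nora   F      24
value_counts of player:
player
Nora    4
Omar    4
Name: count, dtype: int64
reset_index():
  player  count
0   Nora      4
1   Omar      4
Taking the mean of column 'count' gives 4.0.

4.0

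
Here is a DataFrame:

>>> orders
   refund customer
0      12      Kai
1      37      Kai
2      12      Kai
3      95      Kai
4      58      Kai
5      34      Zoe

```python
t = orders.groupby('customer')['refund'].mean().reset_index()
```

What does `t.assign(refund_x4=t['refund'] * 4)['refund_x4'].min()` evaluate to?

136.0

group by customer, mean of refund:
customer
Kai    42.8
Zoe    34.0
Name: refund, dtype: float64
reset_index():
  customer  refund
0      Kai    42.8
1      Zoe    34.0
add column refund_x4 = t['refund'] * 4:
  customer  refund  refund_x4
0      Kai    42.8      171.2
1      Zoe    34.0      136.0
The min of column 'refund_x4' is 136.0.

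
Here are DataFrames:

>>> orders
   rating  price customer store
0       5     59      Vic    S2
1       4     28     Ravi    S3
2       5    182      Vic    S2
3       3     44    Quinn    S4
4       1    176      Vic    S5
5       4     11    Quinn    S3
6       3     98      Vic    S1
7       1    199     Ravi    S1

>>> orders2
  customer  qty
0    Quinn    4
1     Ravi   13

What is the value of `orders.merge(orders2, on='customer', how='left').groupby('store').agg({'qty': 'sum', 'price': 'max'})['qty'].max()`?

17.0

merge on 'customer' (how='left') → 8 rows:
   rating  price customer store   qty
0       5     59      Vic    S2   NaN
1       4     28     Ravi    S3  13.0
2       5    182      Vic    S2   NaN
3       3     44    Quinn    S4   4.0
4       1    176      Vic    S5   NaN
5       4     11    Quinn    S3   4.0
6       3     98      Vic    S1   NaN
7       1    199     Ravi    S1  13.0
group by store: sum(qty), max(price):
        qty  price
store             
S1     13.0    199
S2      0.0    182
S3     17.0     28
S4      4.0     44
S5      0.0    176
Taking the max of column 'qty' gives 17.0.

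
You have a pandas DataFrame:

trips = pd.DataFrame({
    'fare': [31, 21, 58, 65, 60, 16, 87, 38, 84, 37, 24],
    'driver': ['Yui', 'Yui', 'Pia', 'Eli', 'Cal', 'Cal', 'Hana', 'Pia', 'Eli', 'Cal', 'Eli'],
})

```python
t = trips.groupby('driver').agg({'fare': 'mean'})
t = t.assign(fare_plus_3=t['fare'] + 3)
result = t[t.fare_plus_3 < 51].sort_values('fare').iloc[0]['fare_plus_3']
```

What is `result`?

group by driver, mean of fare:
             fare
driver           
Cal     37.666667
Eli     57.666667
Hana    87.000000
Pia     48.000000
Yui     26.000000
add column fare_plus_3 = t['fare'] + 3:
             fare  fare_plus_3
driver                        
Cal     37.666667    40.666667
Eli     57.666667    60.666667
Hana    87.000000    90.000000
Pia     48.000000    51.000000
Yui     26.000000    29.000000
filter rows where fare_plus_3 < 51:
             fare  fare_plus_3
driver                        
Cal     37.666667    40.666667
Yui     26.000000    29.000000
sort by fare:
             fare  fare_plus_3
driver                        
Yui     26.000000    29.000000
Cal     37.666667    40.666667
So iloc[0]['fare_plus_3'] = 29.0.

29.0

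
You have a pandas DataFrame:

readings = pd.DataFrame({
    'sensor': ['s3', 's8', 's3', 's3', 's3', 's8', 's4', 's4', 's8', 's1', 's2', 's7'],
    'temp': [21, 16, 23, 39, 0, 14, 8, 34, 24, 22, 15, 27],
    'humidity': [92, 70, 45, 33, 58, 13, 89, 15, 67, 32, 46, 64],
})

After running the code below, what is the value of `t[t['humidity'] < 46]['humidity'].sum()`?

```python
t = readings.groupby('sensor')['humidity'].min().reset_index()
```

group by sensor, min of humidity:
sensor
s1    32
s2    46
s3    33
s4    15
s7    64
s8    13
Name: humidity, dtype: int64
reset_index():
  sensor  humidity
0     s1        32
1     s2        46
2     s3        33
3     s4        15
4     s7        64
5     s8        13
filter rows where humidity < 46:
  sensor  humidity
0     s1        32
2     s3        33
3     s4        15
5     s8        13
Finally, sum of column 'humidity' = 93.

93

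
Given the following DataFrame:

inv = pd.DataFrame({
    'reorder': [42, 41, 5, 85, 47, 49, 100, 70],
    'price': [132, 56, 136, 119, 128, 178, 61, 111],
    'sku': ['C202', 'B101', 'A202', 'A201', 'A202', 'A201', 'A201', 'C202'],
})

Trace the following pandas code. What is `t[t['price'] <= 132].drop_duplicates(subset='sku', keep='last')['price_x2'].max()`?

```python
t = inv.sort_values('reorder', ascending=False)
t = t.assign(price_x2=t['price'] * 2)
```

sort by reorder descending:
   reorder  price   sku
6      100     61  A201
3       85    119  A201
7       70    111  C202
5       49    178  A201
4       47    128  A202
0       42    132  C202
1       41     56  B101
2        5    136  A202
add column price_x2 = t['price'] * 2:
   reorder  price   sku  price_x2
6      100     61  A201       122
3       85    119  A201       238
7       70    111  C202       222
5       49    178  A201       356
4       47    128  A202       256
0       42    132  C202       264
1       41     56  B101       112
2        5    136  A202       272
filter rows where price <= 132:
   reorder  price   sku  price_x2
6      100     61  A201       122
3       85    119  A201       238
7       70    111  C202       222
4       47    128  A202       256
0       42    132  C202       264
1       41     56  B101       112
drop duplicate sku (keep=last):
   reorder  price   sku  price_x2
3       85    119  A201       238
4       47    128  A202       256
0       42    132  C202       264
1       41     56  B101       112
So max() = 264.

264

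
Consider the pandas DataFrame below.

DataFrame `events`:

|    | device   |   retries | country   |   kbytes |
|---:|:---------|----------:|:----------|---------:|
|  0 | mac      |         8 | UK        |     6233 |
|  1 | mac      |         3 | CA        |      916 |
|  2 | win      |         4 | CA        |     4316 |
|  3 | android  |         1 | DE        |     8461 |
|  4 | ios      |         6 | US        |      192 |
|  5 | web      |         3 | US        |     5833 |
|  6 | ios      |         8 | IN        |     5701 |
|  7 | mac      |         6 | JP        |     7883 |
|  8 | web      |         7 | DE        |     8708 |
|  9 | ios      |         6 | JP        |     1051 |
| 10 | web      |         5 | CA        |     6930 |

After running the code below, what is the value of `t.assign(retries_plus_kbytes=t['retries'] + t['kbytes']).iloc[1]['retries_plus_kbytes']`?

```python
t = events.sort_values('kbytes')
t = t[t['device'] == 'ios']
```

1057

sort by kbytes:
     device  retries country  kbytes
4       ios        6      US     192
1       mac        3      CA     916
9       ios        6      JP    1051
2       win        4      CA    4316
6       ios        8      IN    5701
5       web        3      US    5833
0       mac        8      UK    6233
10      web        5      CA    6930
7       mac        6      JP    7883
3   android        1      DE    8461
8       web        7      DE    8708
filter rows where device == 'ios':
  device  retries country  kbytes
4    ios        6      US     192
9    ios        6      JP    1051
6    ios        8      IN    5701
add column retries_plus_kbytes = t['retries'] + t['kbytes']:
  device  retries country  kbytes  retries_plus_kbytes
4    ios        6      US     192                  198
9    ios        6      JP    1051                 1057
6    ios        8      IN    5701                 5709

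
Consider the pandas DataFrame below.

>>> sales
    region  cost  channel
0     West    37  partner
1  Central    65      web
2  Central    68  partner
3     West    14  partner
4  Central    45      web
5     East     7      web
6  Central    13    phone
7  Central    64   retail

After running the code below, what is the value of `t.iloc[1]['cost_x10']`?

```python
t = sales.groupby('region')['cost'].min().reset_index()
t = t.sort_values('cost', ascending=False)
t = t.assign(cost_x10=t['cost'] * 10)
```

130

group by region, min of cost:
region
Central    13
East        7
West       14
Name: cost, dtype: int64
reset_index():
    region  cost
0  Central    13
1     East     7
2     West    14
sort by cost descending:
    region  cost
2     West    14
0  Central    13
1     East     7
add column cost_x10 = t['cost'] * 10:
    region  cost  cost_x10
2     West    14       140
0  Central    13       130
1     East     7        70
Finally, value at position 1, column 'cost_x10' = 130.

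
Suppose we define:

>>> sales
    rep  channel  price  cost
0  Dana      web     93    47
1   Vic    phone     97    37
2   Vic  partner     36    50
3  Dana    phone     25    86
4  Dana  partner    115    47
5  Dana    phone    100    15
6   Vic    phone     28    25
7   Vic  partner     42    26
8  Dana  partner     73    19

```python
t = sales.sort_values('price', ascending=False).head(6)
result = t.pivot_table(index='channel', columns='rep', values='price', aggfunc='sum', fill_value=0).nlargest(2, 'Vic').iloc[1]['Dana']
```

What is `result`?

188

sort by price descending:
    rep  channel  price  cost
4  Dana  partner    115    47
5  Dana    phone    100    15
1   Vic    phone     97    37
0  Dana      web     93    47
8  Dana  partner     73    19
7   Vic  partner     42    26
2   Vic  partner     36    50
6   Vic    phone     28    25
3  Dana    phone     25    86
take first 6 rows:
    rep  channel  price  cost
4  Dana  partner    115    47
5  Dana    phone    100    15
1   Vic    phone     97    37
0  Dana      web     93    47
8  Dana  partner     73    19
7   Vic  partner     42    26
pivot: rows=channel, cols=rep, sum(price):
rep      Dana  Vic
channel           
partner   188   42
phone     100   97
web        93    0
take 2 rows with largest Vic:
rep      Dana  Vic
channel           
phone     100   97
partner   188   42
Taking the value at position 1, column 'Dana' gives 188.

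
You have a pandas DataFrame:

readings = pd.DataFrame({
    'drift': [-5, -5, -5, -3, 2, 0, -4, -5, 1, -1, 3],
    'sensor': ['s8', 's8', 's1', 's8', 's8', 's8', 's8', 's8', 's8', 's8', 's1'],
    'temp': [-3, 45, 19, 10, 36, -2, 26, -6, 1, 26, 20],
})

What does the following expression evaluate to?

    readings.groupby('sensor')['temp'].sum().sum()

group by sensor, sum of temp:
sensor
s1     39
s8    133
Name: temp, dtype: int64

172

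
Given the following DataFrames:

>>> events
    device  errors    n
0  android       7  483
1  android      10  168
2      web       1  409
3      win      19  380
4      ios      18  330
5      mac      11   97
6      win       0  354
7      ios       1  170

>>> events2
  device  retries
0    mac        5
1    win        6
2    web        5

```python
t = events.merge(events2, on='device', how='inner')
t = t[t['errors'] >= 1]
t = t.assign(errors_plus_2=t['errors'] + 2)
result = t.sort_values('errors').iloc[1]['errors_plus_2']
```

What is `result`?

13

merge on 'device' (how='inner') → 4 rows:
  device  errors    n  retries
0    web       1  409        5
1    win      19  380        6
2    mac      11   97        5
3    win       0  354        6
filter rows where errors >= 1:
  device  errors    n  retries
0    web       1  409        5
1    win      19  380        6
2    mac      11   97        5
add column errors_plus_2 = t['errors'] + 2:
  device  errors    n  retries  errors_plus_2
0    web       1  409        5              3
1    win      19  380        6             21
2    mac      11   97        5             13
sort by errors:
  device  errors    n  retries  errors_plus_2
0    web       1  409        5              3
2    mac      11   97        5             13
1    win      19  380        6             21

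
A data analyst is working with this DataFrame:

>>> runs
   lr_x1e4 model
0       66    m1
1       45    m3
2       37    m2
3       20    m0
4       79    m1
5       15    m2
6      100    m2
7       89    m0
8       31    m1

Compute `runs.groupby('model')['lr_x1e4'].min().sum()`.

group by model, min of lr_x1e4:
model
m0    20
m1    31
m2    15
m3    45
Name: lr_x1e4, dtype: int64
Taking the sum of the resulting series gives 111.

111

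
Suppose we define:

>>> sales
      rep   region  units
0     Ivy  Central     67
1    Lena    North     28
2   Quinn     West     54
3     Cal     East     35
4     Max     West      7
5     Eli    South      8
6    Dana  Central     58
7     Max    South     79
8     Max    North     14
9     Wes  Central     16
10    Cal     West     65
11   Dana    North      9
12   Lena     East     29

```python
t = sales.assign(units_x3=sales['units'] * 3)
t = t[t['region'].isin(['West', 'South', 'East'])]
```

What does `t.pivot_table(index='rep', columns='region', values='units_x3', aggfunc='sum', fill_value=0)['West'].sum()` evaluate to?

add column units_x3 = sales['units'] * 3:
      rep   region  units  units_x3
0     Ivy  Central     67       201
1    Lena    North     28        84
2   Quinn     West     54       162
3     Cal     East     35       105
4     Max     West      7        21
5     Eli    South      8        24
6    Dana  Central     58       174
7     Max    South     79       237
8     Max    North     14        42
9     Wes  Central     16        48
10    Cal     West     65       195
11   Dana    North      9        27
12   Lena     East     29        87
filter rows where region in ['West', 'South', 'East']:
      rep region  units  units_x3
2   Quinn   West     54       162
3     Cal   East     35       105
4     Max   West      7        21
5     Eli  South      8        24
7     Max  South     79       237
10    Cal   West     65       195
12   Lena   East     29        87
pivot: rows=rep, cols=region, sum(units_x3):
region  East  South  West
rep                      
Cal      105      0   195
Eli        0     24     0
Lena      87      0     0
Max        0    237    21
Quinn      0      0   162

378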